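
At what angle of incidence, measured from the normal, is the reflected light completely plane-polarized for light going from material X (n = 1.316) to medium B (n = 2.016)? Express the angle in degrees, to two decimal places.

The reflected p-component vanishes when tan θ_B = n₂/n₁.
Brewster's condition: tan θ_B = n₂/n₁ = 2.016/1.316 = 1.5319.
So θ_B = arctan 1.5319 = 56.86°.

θ_B ≈ 56.86°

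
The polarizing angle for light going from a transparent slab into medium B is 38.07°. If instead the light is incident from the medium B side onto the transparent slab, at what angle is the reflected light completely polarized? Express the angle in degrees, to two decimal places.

θ_B' ≈ 51.93°

tan θ_B' = n₁/n₂ = 1/tan θ_B, so θ_B' = 90° − θ_B.
θ_B' = 90° − 38.07° = 51.93°.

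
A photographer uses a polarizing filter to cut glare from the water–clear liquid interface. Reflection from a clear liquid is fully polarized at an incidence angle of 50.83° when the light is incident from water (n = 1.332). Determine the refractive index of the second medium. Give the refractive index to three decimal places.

Brewster's law: tan θ_B = n₂/n₁ (light incident in water, refracted into a clear liquid).
n₂ = n₁ tan θ_B = 1.332 × tan 50.83° = 1.635.

n ≈ 1.635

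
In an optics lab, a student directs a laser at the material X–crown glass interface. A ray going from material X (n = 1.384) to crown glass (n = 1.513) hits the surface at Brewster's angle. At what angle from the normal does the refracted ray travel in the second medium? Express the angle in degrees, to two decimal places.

θ_B = arctan(n₂/n₁) = arctan(1.513/1.384) = 47.55°.
The refracted ray is perpendicular to the reflected ray, so θ_t = 90° − θ_B = 42.45°.

θ_t ≈ 42.45°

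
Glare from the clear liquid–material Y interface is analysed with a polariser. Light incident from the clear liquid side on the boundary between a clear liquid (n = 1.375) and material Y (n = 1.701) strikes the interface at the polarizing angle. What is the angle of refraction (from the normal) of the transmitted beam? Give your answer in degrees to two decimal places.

θ_t ≈ 38.95°

θ_B = arctan(n₂/n₁) = arctan(1.701/1.375) = 51.05°.
The refracted ray is perpendicular to the reflected ray, so θ_t = 90° − θ_B = 38.95°.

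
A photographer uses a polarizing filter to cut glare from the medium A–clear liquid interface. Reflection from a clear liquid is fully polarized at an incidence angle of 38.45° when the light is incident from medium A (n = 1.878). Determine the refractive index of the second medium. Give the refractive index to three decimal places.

n ≈ 1.491

Brewster's law: tan θ_B = n₂/n₁ (light incident in medium A, refracted into a clear liquid).
n₂ = n₁ tan θ_B = 1.878 × tan 38.45° = 1.491.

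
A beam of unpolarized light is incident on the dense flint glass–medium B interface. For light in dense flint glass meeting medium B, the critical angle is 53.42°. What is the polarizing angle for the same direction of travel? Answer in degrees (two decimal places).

θ_B ≈ 38.77°

At the critical angle sin θ_c = n₂/n₁, giving n₂/n₁ = sin 53.42° = 0.8030.
Then tan θ_B = n₂/n₁ = 0.8030, so θ_B = arctan 0.8030 = 38.77°.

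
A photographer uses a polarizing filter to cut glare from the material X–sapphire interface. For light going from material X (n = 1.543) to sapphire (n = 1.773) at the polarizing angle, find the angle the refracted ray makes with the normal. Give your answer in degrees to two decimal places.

θ_t ≈ 41.03°

tan θ_B = n₂/n₁ = 1.773/1.543 = 1.1491, so θ_B = 48.97°.
At Brewster's angle the reflected and refracted rays are perpendicular, so θ_t = 90° − θ_B = 90° − 48.97° = 41.03°.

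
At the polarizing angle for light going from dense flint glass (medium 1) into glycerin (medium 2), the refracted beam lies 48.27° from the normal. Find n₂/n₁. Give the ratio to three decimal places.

n₂/n₁ ≈ 0.892

θ_B + θ_t = 90°, so θ_B = 90° − 48.27° = 41.73°.
Then n₂/n₁ = tan θ_B = tan 41.73° = 0.892.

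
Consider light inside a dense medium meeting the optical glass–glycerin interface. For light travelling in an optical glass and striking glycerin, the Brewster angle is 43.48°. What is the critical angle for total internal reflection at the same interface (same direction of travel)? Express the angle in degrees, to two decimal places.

From Brewster, n₂/n₁ = tan θ_B = tan 43.48° = 0.9483.
Then sin θ_c = n₂/n₁ = 0.9483, so θ_c = arcsin 0.9483 = 71.50°.

θ_c ≈ 71.50°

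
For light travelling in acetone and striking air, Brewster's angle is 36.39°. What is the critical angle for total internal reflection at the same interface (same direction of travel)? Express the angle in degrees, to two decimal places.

θ_c ≈ 47.48°

From Brewster, n₂/n₁ = tan θ_B = tan 36.39° = 0.7370.
Then sin θ_c = n₂/n₁ = 0.7370, so θ_c = arcsin 0.7370 = 47.48°.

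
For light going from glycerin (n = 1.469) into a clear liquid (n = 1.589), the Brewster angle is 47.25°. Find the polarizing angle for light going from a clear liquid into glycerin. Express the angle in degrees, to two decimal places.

θ_B' ≈ 42.75°

tan θ_B' = n₁/n₂ = 1/tan θ_B, so θ_B' = 90° − θ_B.
θ_B' = 90° − 47.25° = 42.75°.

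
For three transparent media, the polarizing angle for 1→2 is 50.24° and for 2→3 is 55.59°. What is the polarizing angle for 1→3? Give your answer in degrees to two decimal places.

Each Brewster angle gives a ratio: n₂/n₁ = tan 50.24° = 1.2019, n₃/n₂ = tan 55.59° = 1.4599.
So n₃/n₁ = (n₂/n₁)(n₃/n₂) = 1.2019 × 1.4599 = 1.7547.
θ_B(1→3) = arctan(1.7547) = 60.32°.

θ_B ≈ 60.32°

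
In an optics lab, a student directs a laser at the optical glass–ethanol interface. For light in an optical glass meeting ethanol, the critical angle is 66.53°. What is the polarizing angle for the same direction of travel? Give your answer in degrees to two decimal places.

At the critical angle sin θ_c = n₂/n₁, giving n₂/n₁ = sin 66.53° = 0.9173.
Then tan θ_B = n₂/n₁ = 0.9173, so θ_B = arctan 0.9173 = 42.53°.

θ_B ≈ 42.53°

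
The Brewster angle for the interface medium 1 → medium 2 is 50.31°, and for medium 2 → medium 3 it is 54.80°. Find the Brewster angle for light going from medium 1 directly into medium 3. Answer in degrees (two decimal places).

θ_B ≈ 59.65°

n₂/n₁ = tan 50.31° = 1.2049 and n₃/n₂ = tan 54.80° = 1.4176.
Multiplying, n₃/n₁ = 1.2049 × 1.4176 = 1.7081, and θ_B(1→3) = arctan 1.7081 = 59.65°.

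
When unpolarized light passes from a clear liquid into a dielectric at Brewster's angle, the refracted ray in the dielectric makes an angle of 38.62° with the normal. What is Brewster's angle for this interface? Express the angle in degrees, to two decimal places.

θ_B ≈ 51.38°

Since the reflected and refracted rays are at right angles at the polarizing angle, θ_B + θ_t = 90°.
θ_B = 90° − 38.62° = 51.38°.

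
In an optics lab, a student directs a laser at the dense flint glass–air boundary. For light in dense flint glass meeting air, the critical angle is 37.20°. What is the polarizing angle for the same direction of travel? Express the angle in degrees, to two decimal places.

θ_B ≈ 31.16°

sin θ_c = n₂/n₁, so n₂/n₁ = sin 37.20° = 0.6046.
Brewster: tan θ_B = n₂/n₁ = 0.6046.
θ_B = arctan(0.6046) = 31.16°.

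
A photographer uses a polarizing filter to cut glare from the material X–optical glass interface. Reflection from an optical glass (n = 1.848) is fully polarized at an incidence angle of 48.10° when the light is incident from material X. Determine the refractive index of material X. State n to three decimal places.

n ≈ 1.658

Full polarization of the reflected beam means tan θ_B = n₂/n₁, where n₁ is the incident medium (material X).
n₁ = n₂ / tan θ_B = 1.848 / tan 48.10° = 1.658.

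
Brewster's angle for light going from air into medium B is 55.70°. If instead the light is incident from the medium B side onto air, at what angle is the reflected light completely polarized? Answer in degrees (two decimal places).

tan θ_B' = n₁/n₂ = 1/tan θ_B, so θ_B' = 90° − θ_B.
θ_B' = 90° − 55.70° = 34.30°.

θ_B' ≈ 34.30°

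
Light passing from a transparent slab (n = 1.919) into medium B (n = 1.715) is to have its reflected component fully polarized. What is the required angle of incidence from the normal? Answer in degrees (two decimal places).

θ_B ≈ 41.79°

Brewster's condition: tan θ_B = n₂/n₁ = 1.715/1.919 = 0.8937. Taking the arctangent, θ_B = 41.79°.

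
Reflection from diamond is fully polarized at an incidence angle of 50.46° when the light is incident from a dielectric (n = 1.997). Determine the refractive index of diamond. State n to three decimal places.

At Brewster's angle, tan θ_B = n₂/n₁ with n₁ on the incident side (a dielectric) and n₂ on the transmitted side (diamond).
n₂ = n₁ tan θ_B = 1.997 × tan 50.46° = 2.419.

n ≈ 2.419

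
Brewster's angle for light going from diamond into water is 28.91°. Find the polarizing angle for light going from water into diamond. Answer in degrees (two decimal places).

θ_B' ≈ 61.09°

The two Brewster angles are complementary: θ_B' = 90° − θ_B = 90° − 28.91° = 61.09°.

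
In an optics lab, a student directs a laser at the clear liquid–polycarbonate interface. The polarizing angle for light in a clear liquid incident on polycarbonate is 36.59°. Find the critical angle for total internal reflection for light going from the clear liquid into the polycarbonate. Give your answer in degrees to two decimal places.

θ_c ≈ 47.94°

tan θ_B = n₂/n₁ = tan 36.59° = 0.7424.
Total internal reflection: sin θ_c = n₂/n₁ = 0.7424.
θ_c = arcsin(0.7424) = 47.94°.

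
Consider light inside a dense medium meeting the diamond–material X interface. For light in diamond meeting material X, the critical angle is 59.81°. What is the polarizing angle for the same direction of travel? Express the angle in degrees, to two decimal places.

At the critical angle sin θ_c = n₂/n₁, giving n₂/n₁ = sin 59.81° = 0.8644.
Then tan θ_B = n₂/n₁ = 0.8644, so θ_B = arctan 0.8644 = 40.84°.

θ_B ≈ 40.84°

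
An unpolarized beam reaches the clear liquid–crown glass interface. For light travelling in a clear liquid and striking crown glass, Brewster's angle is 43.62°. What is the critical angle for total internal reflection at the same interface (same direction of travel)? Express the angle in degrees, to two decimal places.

θ_c ≈ 72.36°

tan θ_B = n₂/n₁ = tan 43.62° = 0.9530.
Total internal reflection: sin θ_c = n₂/n₁ = 0.9530.
θ_c = arcsin(0.9530) = 72.36°.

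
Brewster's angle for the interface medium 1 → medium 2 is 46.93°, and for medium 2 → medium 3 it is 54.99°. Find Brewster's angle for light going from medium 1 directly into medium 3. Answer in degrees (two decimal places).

θ_B ≈ 56.78°

n₂/n₁ = tan 46.93° = 1.0697 and n₃/n₂ = tan 54.99° = 1.4276.
So n₃/n₁ = (n₂/n₁)(n₃/n₂) = 1.0697 × 1.4276 = 1.5272.
θ_B(1→3) = arctan(1.5272) = 56.78°.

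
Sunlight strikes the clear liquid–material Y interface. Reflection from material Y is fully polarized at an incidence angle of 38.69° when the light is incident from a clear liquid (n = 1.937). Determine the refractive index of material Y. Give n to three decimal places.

n ≈ 1.551

Brewster's law: tan θ_B = n₂/n₁ (light incident in a clear liquid, refracted into material Y).
n₂ = n₁ tan θ_B = 1.937 × tan 38.69° = 1.551.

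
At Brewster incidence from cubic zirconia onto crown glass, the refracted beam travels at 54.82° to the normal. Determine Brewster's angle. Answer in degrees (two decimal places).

θ_B ≈ 35.18°

Since the reflected and refracted rays are at right angles at the polarizing angle, θ_B + θ_t = 90°.
So θ_B = 90° − θ_t = 90° − 54.82° = 35.18°.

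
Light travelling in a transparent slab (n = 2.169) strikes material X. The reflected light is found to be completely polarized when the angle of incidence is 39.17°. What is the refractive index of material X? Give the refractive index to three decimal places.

n ≈ 1.767

Brewster's law: tan θ_B = n₂/n₁ (light incident in a transparent slab, refracted into material X).
n₂ = n₁ tan θ_B = 2.169 × tan 39.17° = 1.767.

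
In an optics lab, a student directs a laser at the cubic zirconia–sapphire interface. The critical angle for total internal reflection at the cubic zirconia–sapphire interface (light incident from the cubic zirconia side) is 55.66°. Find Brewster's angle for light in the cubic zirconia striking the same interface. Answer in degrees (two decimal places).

sin θ_c = n₂/n₁, so n₂/n₁ = sin 55.66° = 0.8257.
Brewster: tan θ_B = n₂/n₁ = 0.8257.
θ_B = arctan(0.8257) = 39.55°.

θ_B ≈ 39.55°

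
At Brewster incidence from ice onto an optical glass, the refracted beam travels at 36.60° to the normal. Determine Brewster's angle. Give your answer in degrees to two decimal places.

θ_B ≈ 53.40°

Brewster's condition makes the reflected and refracted beams perpendicular: θ_B + θ_t = 90°.
θ_B = 90° − 36.60° = 53.40°.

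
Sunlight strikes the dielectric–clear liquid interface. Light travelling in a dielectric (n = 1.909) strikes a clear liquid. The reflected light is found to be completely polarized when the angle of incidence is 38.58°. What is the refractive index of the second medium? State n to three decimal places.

n ≈ 1.523

Brewster's law: tan θ_B = n₂/n₁ (light incident in a dielectric, refracted into a clear liquid).
n₂ = n₁ tan θ_B = 1.909 × tan 38.58° = 1.523.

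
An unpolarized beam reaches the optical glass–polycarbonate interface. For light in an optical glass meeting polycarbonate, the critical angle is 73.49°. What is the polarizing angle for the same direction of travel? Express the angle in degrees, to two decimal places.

θ_B ≈ 43.79°

At the critical angle sin θ_c = n₂/n₁, giving n₂/n₁ = sin 73.49° = 0.9588.
Then tan θ_B = n₂/n₁ = 0.9588, so θ_B = arctan 0.9588 = 43.79°.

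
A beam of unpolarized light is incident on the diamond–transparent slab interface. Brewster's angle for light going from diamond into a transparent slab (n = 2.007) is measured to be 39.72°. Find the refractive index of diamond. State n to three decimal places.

n ≈ 2.416

Brewster's law: tan θ_B = n₂/n₁ (light incident in diamond, refracted into a transparent slab).
n₁ = n₂ / tan θ_B = 2.007 / tan 39.72° = 2.416.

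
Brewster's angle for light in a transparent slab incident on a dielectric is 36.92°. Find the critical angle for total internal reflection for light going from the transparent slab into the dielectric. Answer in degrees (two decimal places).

θ_c ≈ 48.71°

From Brewster, n₂/n₁ = tan θ_B = tan 36.92° = 0.7514.
Then sin θ_c = n₂/n₁ = 0.7514, so θ_c = arcsin 0.7514 = 48.71°.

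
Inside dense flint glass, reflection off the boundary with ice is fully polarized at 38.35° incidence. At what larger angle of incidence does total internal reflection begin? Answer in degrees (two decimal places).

θ_c ≈ 52.30°

From Brewster, n₂/n₁ = tan θ_B = tan 38.35° = 0.7912.
Then sin θ_c = n₂/n₁ = 0.7912, so θ_c = arcsin 0.7912 = 52.30°.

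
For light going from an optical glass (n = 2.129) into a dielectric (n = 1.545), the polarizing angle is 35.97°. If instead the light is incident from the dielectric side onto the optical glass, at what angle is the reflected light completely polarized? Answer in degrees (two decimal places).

θ_B' ≈ 54.03°

The two Brewster angles are complementary: θ_B' = 90° − θ_B = 90° − 35.97° = 54.03°.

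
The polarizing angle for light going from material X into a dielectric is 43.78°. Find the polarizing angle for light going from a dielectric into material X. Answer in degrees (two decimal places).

θ_B' ≈ 46.22°

Reversing the direction swaps n₁ and n₂, so tan θ_B' = 1/tan θ_B and θ_B' = 90° − θ_B.
Hence θ_B' = 90° − 43.78° = 46.22°.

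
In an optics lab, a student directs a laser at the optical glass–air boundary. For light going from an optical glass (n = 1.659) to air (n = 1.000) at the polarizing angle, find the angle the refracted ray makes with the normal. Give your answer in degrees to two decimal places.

θ_t ≈ 58.92°

θ_B = arctan(n₂/n₁) = arctan(1.000/1.659) = 31.08°.
At Brewster's angle the reflected and refracted rays are perpendicular, so θ_t = 90° − θ_B = 90° − 31.08° = 58.92°.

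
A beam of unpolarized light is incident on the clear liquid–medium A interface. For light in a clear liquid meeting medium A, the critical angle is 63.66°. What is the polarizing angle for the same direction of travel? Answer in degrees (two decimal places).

At the critical angle sin θ_c = n₂/n₁, giving n₂/n₁ = sin 63.66° = 0.8962.
Then tan θ_B = n₂/n₁ = 0.8962, so θ_B = arctan 0.8962 = 41.87°.

θ_B ≈ 41.87°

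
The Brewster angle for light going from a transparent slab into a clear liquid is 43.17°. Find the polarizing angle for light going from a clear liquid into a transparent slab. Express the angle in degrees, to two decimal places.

Reversing the direction swaps n₁ and n₂, so tan θ_B' = 1/tan θ_B and θ_B' = 90° − θ_B.
Hence θ_B' = 90° − 43.17° = 46.83°.

θ_B' ≈ 46.83°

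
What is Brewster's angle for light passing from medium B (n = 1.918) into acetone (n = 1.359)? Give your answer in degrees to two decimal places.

Here n₂/n₁ = 1.359/1.918 = 0.7086, and Brewster's law gives tan θ_B = n₂/n₁.
So θ_B = arctan 0.7086 = 35.32°.

θ_B ≈ 35.32°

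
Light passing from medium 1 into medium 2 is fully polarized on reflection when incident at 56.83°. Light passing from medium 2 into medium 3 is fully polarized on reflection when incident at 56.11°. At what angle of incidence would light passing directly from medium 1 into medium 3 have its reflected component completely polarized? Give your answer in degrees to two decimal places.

θ_B ≈ 66.30°

n₂/n₁ = tan 56.83° = 1.5299 and n₃/n₂ = tan 56.11° = 1.4887.
So n₃/n₁ = (n₂/n₁)(n₃/n₂) = 1.5299 × 1.4887 = 2.2776.
θ_B(1→3) = arctan(2.2776) = 66.30°.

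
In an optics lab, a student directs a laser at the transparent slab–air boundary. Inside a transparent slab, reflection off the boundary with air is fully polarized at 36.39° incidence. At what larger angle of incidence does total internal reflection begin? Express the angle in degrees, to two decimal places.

From Brewster, n₂/n₁ = tan θ_B = tan 36.39° = 0.7370.
Then sin θ_c = n₂/n₁ = 0.7370, so θ_c = arcsin 0.7370 = 47.48°.

θ_c ≈ 47.48°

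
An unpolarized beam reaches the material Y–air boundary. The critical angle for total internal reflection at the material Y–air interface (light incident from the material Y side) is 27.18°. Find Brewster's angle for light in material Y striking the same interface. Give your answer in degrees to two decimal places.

θ_B ≈ 24.55°

sin θ_c = n₂/n₁, so n₂/n₁ = sin 27.18° = 0.4568.
Brewster: tan θ_B = n₂/n₁ = 0.4568.
θ_B = arctan(0.4568) = 24.55°.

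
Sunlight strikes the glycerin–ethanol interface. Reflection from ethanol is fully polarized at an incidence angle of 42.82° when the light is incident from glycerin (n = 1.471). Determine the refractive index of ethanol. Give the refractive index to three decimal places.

n ≈ 1.363

Full polarization of the reflected beam means tan θ_B = n₂/n₁, where n₁ is the incident medium (glycerin).
n₂ = n₁ tan θ_B = 1.471 × tan 42.82° = 1.363.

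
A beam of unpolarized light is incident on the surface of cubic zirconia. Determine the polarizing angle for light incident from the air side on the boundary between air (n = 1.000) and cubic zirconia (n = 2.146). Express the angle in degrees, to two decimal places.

At Brewster's angle the reflected and refracted rays are perpendicular, which with Snell's law gives tan θ_B = n₂/n₁.
tan θ_B = n₂/n₁ = 2.146/1.000 = 2.1460.
So θ_B = arctan 2.1460 = 65.02°.

θ_B ≈ 65.02°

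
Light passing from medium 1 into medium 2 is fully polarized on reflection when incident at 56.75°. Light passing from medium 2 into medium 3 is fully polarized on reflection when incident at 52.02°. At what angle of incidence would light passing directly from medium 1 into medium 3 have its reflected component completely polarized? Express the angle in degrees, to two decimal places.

θ_B ≈ 62.89°

n₂/n₁ = tan 56.75° = 1.5253 and n₃/n₂ = tan 52.02° = 1.2809.
So n₃/n₁ = (n₂/n₁)(n₃/n₂) = 1.5253 × 1.2809 = 1.9536.
θ_B(1→3) = arctan(1.9536) = 62.89°.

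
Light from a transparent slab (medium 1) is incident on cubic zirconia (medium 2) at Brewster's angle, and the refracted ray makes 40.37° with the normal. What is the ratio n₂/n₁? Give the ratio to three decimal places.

n₂/n₁ ≈ 1.176

θ_B + θ_t = 90°, so θ_B = 90° − 40.37° = 49.63°.
tan θ_B = n₂/n₁, so n₂/n₁ = tan 49.63° = 1.176.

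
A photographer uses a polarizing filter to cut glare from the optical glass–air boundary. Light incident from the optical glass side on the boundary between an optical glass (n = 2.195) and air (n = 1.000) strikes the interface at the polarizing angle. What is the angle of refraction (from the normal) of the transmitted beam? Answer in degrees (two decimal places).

θ_t ≈ 65.51°

tan θ_B = n₂/n₁ = 1.000/2.195 = 0.4556, so θ_B = 24.49°.
Since θ_B + θ_t = 90° at Brewster incidence, θ_t = 90° − 24.49° = 65.51°.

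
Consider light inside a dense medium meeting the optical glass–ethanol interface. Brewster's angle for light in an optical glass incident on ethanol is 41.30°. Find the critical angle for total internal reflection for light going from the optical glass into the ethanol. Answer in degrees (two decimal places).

θ_c ≈ 61.46°

n₂/n₁ = tan 41.30° = 0.8785; the critical angle satisfies sin θ_c = n₂/n₁.
θ_c = arcsin(0.8785) = 61.46°.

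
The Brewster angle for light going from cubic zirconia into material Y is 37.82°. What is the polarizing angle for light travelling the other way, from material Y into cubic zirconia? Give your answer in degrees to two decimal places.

θ_B' ≈ 52.18°

The two Brewster angles are complementary: θ_B' = 90° − θ_B = 90° − 37.82° = 52.18°.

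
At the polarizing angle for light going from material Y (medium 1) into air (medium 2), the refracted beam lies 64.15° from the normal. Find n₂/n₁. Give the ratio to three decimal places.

n₂/n₁ ≈ 0.484

θ_B + θ_t = 90°, so θ_B = 90° − 64.15° = 25.85°.
tan θ_B = n₂/n₁, so n₂/n₁ = tan 25.85° = 0.484.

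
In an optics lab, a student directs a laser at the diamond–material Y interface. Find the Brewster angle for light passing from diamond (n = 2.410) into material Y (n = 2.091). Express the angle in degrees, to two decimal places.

Brewster's condition: tan θ_B = n₂/n₁ = 2.091/2.410 = 0.8676. Taking the arctangent, θ_B = 40.95°.

θ_B ≈ 40.95°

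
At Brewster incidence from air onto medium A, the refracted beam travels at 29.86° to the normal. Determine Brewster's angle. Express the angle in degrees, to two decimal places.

θ_B ≈ 60.14°

Since the reflected and refracted rays are at right angles at the polarizing angle, θ_B + θ_t = 90°.
θ_B = 90° − 29.86° = 60.14°.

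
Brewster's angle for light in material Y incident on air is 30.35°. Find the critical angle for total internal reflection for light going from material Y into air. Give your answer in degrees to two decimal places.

tan θ_B = n₂/n₁ = tan 30.35° = 0.5855.
Total internal reflection: sin θ_c = n₂/n₁ = 0.5855.
θ_c = arcsin(0.5855) = 35.84°.

θ_c ≈ 35.84°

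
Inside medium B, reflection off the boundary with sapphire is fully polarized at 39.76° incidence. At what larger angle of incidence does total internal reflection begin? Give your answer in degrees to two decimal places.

θ_c ≈ 56.30°

n₂/n₁ = tan 39.76° = 0.8320; the critical angle satisfies sin θ_c = n₂/n₁.
θ_c = arcsin(0.8320) = 56.30°.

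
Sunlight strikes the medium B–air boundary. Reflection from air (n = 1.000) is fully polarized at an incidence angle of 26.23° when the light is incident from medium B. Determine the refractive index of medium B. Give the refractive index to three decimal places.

At Brewster's angle, tan θ_B = n₂/n₁ with n₁ on the incident side (medium B) and n₂ on the transmitted side (air).
n₁ = n₂ / tan θ_B = 1.000 / tan 26.23° = 2.030.

n ≈ 2.030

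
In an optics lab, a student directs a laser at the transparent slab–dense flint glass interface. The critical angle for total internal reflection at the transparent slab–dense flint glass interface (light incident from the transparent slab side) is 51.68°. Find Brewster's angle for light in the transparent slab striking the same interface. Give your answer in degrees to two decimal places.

sin θ_c = n₂/n₁, so n₂/n₁ = sin 51.68° = 0.7846.
Brewster: tan θ_B = n₂/n₁ = 0.7846.
θ_B = arctan(0.7846) = 38.12°.

θ_B ≈ 38.12°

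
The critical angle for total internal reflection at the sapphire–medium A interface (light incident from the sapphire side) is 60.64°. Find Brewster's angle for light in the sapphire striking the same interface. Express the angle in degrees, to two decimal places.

θ_B ≈ 41.07°

At the critical angle sin θ_c = n₂/n₁, giving n₂/n₁ = sin 60.64° = 0.8716.
Then tan θ_B = n₂/n₁ = 0.8716, so θ_B = arctan 0.8716 = 41.07°.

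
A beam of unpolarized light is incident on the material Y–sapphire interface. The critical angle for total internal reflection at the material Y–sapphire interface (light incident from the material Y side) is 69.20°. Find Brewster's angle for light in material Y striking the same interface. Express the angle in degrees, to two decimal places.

θ_B ≈ 43.07°

sin θ_c = n₂/n₁, so n₂/n₁ = sin 69.20° = 0.9348.
Brewster: tan θ_B = n₂/n₁ = 0.9348.
θ_B = arctan(0.9348) = 43.07°.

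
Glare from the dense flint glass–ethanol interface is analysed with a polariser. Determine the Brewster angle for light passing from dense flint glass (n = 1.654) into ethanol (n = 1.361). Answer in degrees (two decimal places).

θ_B ≈ 39.45°

Brewster's condition: tan θ_B = n₂/n₁ = 1.361/1.654 = 0.8229.
θ_B = arctan(0.8229) = 39.45°.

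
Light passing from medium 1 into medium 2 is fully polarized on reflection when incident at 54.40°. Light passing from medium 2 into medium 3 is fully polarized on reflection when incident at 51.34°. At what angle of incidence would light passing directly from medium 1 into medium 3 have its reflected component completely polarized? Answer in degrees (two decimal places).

θ_B ≈ 60.20°

tan θ_B(1→2) = n₂/n₁ = tan 54.40° = 1.3968.
tan θ_B(2→3) = n₃/n₂ = tan 51.34° = 1.2500.
Multiplying, n₃/n₁ = 1.3968 × 1.2500 = 1.7460, and θ_B(1→3) = arctan 1.7460 = 60.20°.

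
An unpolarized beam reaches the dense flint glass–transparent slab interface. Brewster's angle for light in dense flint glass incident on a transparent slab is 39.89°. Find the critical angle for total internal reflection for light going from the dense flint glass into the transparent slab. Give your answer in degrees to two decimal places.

n₂/n₁ = tan 39.89° = 0.8358; the critical angle satisfies sin θ_c = n₂/n₁.
θ_c = arcsin(0.8358) = 56.70°.

θ_c ≈ 56.70°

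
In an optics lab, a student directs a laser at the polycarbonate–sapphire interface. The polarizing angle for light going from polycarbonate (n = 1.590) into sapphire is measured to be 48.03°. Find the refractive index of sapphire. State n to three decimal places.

n ≈ 1.768

Full polarization of the reflected beam means tan θ_B = n₂/n₁, where n₁ is the incident medium (polycarbonate).
n₂ = n₁ tan θ_B = 1.590 × tan 48.03° = 1.768.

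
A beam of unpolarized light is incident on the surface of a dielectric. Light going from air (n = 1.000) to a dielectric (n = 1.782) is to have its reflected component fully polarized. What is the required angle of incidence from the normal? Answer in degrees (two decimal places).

θ_B ≈ 60.70°

Here n₂/n₁ = 1.782/1.000 = 1.7820, and Brewster's law gives tan θ_B = n₂/n₁. Taking the arctangent, θ_B = 60.70°.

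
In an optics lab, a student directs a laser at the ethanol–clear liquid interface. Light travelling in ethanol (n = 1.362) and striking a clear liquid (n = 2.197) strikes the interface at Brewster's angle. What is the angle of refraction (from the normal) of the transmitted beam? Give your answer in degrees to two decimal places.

First find Brewster's angle: tan θ_B = 2.197/1.362 = 1.6131, giving θ_B = 58.20°.
The refracted ray is perpendicular to the reflected ray, so θ_t = 90° − θ_B = 31.80°.

θ_t ≈ 31.80°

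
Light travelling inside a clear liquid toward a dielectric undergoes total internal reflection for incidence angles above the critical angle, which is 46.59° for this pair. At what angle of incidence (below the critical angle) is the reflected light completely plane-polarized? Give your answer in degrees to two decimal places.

θ_B ≈ 36.00°

n₂/n₁ = sin θ_c = sin 46.59° = 0.7265.
tan θ_B equals the same ratio, so θ_B = arctan(0.7265) = 36.00°.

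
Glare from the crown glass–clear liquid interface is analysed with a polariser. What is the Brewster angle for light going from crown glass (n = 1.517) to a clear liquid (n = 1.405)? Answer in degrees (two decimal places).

tan θ_B = n₂/n₁ = 1.405/1.517 = 0.9262.
So θ_B = arctan 0.9262 = 42.80°.

θ_B ≈ 42.80°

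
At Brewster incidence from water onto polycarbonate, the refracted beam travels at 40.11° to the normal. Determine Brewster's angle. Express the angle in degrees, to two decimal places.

At Brewster's angle the reflected and refracted rays are perpendicular, so θ_B + θ_t = 90°.
θ_B = 90° − 40.11° = 49.89°.

θ_B ≈ 49.89°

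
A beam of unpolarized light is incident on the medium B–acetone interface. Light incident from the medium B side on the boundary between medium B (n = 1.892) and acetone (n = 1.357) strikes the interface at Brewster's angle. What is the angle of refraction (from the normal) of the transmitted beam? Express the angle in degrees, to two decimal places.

θ_B = arctan(n₂/n₁) = arctan(1.357/1.892) = 35.65°.
The refracted ray is perpendicular to the reflected ray, so θ_t = 90° − θ_B = 54.35°.

θ_t ≈ 54.35°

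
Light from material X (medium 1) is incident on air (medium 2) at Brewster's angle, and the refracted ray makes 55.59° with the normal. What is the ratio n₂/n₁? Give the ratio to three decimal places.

At Brewster incidence θ_B = 90° − θ_t = 90° − 55.59° = 34.41°.
tan θ_B = n₂/n₁, so n₂/n₁ = tan 34.41° = 0.685.

n₂/n₁ ≈ 0.685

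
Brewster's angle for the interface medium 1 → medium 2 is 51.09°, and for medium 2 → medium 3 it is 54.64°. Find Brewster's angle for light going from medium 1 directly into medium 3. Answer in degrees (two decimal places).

θ_B ≈ 60.20°

n₂/n₁ = tan 51.09° = 1.2389 and n₃/n₂ = tan 54.64° = 1.4092.
n₃/n₁ = 1.7458. Then tan θ_B(1→3) = n₃/n₁, so θ_B(1→3) = arctan(1.7458) = 60.20°.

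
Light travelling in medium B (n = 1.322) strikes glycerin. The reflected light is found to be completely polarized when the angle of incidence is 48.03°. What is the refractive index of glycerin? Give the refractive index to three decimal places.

Full polarization of the reflected beam means tan θ_B = n₂/n₁, where n₁ is the incident medium (medium B).
n₂ = n₁ tan θ_B = 1.322 × tan 48.03° = 1.470.

n ≈ 1.470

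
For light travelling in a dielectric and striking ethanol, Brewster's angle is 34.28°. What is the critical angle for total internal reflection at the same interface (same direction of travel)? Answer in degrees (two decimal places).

tan θ_B = n₂/n₁ = tan 34.28° = 0.6816.
Total internal reflection: sin θ_c = n₂/n₁ = 0.6816.
θ_c = arcsin(0.6816) = 42.97°.

θ_c ≈ 42.97°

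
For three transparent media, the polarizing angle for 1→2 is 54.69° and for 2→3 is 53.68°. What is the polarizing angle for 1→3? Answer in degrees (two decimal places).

θ_B ≈ 62.49°

n₂/n₁ = tan 54.69° = 1.4118 and n₃/n₂ = tan 53.68° = 1.3603.
Multiplying, n₃/n₁ = 1.4118 × 1.3603 = 1.9206, and θ_B(1→3) = arctan 1.9206 = 62.49°.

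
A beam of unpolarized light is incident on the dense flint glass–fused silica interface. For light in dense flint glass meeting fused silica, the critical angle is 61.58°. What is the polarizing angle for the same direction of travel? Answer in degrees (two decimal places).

θ_B ≈ 41.33°

n₂/n₁ = sin θ_c = sin 61.58° = 0.8795.
tan θ_B equals the same ratio, so θ_B = arctan(0.8795) = 41.33°.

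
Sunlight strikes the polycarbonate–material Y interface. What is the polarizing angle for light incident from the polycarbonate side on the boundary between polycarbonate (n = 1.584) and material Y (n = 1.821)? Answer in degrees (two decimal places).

θ_B ≈ 48.98°

tan θ_B = n₂/n₁ = 1.821/1.584 = 1.1496.
So θ_B = arctan 1.1496 = 48.98°.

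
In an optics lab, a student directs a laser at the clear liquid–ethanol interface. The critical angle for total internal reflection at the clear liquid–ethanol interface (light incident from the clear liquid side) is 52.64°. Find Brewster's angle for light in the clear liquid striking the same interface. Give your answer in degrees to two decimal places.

n₂/n₁ = sin θ_c = sin 52.64° = 0.7948.
tan θ_B equals the same ratio, so θ_B = arctan(0.7948) = 38.48°.

θ_B ≈ 38.48°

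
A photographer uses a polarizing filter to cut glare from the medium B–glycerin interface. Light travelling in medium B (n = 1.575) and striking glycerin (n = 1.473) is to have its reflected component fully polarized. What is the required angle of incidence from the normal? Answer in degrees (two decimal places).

Here n₂/n₁ = 1.473/1.575 = 0.9352, and Brewster's law gives tan θ_B = n₂/n₁.
θ_B = arctan(0.9352) = 43.08°.

θ_B ≈ 43.08°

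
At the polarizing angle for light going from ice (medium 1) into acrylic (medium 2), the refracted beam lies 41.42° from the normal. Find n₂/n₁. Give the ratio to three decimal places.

At Brewster incidence θ_B = 90° − θ_t = 90° − 41.42° = 48.58°.
tan θ_B = n₂/n₁, so n₂/n₁ = tan 48.58° = 1.133.

n₂/n₁ ≈ 1.133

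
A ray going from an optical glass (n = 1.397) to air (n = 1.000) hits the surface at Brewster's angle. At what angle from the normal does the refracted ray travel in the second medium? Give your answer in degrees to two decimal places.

tan θ_B = n₂/n₁ = 1.000/1.397 = 0.7158, so θ_B = 35.60°.
Since θ_B + θ_t = 90° at Brewster incidence, θ_t = 90° − 35.60° = 54.40°.

θ_t ≈ 54.40°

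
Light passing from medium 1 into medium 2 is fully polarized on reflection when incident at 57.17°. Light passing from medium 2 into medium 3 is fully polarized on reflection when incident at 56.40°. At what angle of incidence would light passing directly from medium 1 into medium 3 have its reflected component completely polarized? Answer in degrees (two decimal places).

tan θ_B(1→2) = n₂/n₁ = tan 57.17° = 1.5499.
tan θ_B(2→3) = n₃/n₂ = tan 56.40° = 1.5051.
So n₃/n₁ = (n₂/n₁)(n₃/n₂) = 1.5499 × 1.5051 = 2.3328.
θ_B(1→3) = arctan(2.3328) = 66.80°.

θ_B ≈ 66.80°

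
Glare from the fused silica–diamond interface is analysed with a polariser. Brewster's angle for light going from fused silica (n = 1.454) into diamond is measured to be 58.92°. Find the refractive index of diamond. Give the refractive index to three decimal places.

Brewster's law: tan θ_B = n₂/n₁ (light incident in fused silica, refracted into diamond).
n₂ = n₁ tan θ_B = 1.454 × tan 58.92° = 2.412.

n ≈ 2.412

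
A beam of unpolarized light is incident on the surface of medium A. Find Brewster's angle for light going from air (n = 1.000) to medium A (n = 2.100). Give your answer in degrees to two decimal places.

θ_B ≈ 64.54°

The reflected p-component vanishes when tan θ_B = n₂/n₁.
tan θ_B = n₂/n₁ = 2.100/1.000 = 2.1000.
So θ_B = arctan 2.1000 = 64.54°.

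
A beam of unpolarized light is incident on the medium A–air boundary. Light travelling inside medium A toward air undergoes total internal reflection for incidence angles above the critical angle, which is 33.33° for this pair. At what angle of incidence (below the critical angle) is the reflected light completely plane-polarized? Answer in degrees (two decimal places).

At the critical angle sin θ_c = n₂/n₁, giving n₂/n₁ = sin 33.33° = 0.5495.
Then tan θ_B = n₂/n₁ = 0.5495, so θ_B = arctan 0.5495 = 28.79°.

θ_B ≈ 28.79°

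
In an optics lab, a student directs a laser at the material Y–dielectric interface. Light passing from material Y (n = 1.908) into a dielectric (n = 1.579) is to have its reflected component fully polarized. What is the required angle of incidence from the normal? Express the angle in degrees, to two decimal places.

θ_B ≈ 39.61°

The reflected p-component vanishes when tan θ_B = n₂/n₁.
Brewster's condition: tan θ_B = n₂/n₁ = 1.579/1.908 = 0.8276.
θ_B = arctan(0.8276) = 39.61°.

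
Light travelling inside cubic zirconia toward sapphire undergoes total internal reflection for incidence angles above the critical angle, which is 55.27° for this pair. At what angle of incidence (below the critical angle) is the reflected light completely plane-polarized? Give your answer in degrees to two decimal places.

n₂/n₁ = sin θ_c = sin 55.27° = 0.8218.
tan θ_B equals the same ratio, so θ_B = arctan(0.8218) = 39.41°.

θ_B ≈ 39.41°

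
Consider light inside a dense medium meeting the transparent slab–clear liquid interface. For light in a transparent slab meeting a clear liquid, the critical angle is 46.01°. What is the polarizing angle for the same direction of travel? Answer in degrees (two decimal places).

n₂/n₁ = sin θ_c = sin 46.01° = 0.7195.
tan θ_B equals the same ratio, so θ_B = arctan(0.7195) = 35.73°.

θ_B ≈ 35.73°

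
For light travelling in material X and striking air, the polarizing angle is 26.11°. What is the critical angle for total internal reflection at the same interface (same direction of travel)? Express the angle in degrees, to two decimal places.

θ_c ≈ 29.35°

From Brewster, n₂/n₁ = tan θ_B = tan 26.11° = 0.4901.
Then sin θ_c = n₂/n₁ = 0.4901, so θ_c = arcsin 0.4901 = 29.35°.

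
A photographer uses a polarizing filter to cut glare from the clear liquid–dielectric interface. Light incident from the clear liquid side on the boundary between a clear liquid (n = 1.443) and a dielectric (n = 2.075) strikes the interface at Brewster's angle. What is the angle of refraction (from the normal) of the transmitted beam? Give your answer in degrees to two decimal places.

θ_t ≈ 34.82°

First find Brewster's angle: tan θ_B = 2.075/1.443 = 1.4380, giving θ_B = 55.18°.
The refracted ray is perpendicular to the reflected ray, so θ_t = 90° − θ_B = 34.82°.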